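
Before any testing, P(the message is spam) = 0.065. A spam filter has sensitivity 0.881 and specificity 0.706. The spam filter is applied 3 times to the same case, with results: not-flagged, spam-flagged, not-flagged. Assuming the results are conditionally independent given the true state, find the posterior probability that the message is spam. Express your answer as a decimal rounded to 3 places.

Posterior P(H) ≈ 0.006

Let H be the event that the message is spam; start with P(H) = 0.065. P('spam-flagged'|H) = 0.881, P('spam-flagged'|¬H) = 0.294.
Update on result 1 ('not-flagged'): P(H) ← 0.119·0.0650 / (0.119·0.0650 + 0.706·0.9350) = 0.0077350/0.66785 = 0.0116.
Update on result 2 ('spam-flagged'): P(H) ← 0.881·0.0116 / (0.881·0.0116 + 0.294·0.9884) = 0.010204/0.30080 = 0.0339.
Update on result 3 ('not-flagged'): P(H) ← 0.119·0.0339 / (0.119·0.0339 + 0.706·0.9661) = 0.0040367/0.68609 = 0.0059.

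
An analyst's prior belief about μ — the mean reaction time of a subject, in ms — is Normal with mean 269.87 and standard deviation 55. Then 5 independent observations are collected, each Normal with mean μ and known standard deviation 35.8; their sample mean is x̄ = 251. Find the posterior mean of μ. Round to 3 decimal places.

Prior precision 1/τ₀² = 1/55² = 0.00033058; data precision n/σ² = 5/35.8² = 0.00390125.
Posterior precision = 0.00033058 + 0.00390125 = 0.00423183.
Posterior mean = (0.00033058·269.87 + 0.00390125·251) / 0.00423183 = 252.474.

Posterior mean ≈ 252.474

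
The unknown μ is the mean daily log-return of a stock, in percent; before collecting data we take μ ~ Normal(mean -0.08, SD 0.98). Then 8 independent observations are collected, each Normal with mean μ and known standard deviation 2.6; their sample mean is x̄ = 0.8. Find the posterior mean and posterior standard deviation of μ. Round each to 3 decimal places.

Posterior mean ≈ 0.388; posterior SD ≈ 0.670

With known σ, the Normal prior is conjugate. Weight on the data is w = (n/σ²)/(n/σ² + 1/τ₀²) = 1.18343/(1.18343+1.04123) = 0.53196.
Posterior mean = w·x̄ + (1−w)·μ₀ = 0.53196·0.8 + 0.46804·-0.08 = 0.388. Posterior variance = 1/(1.18343+1.04123) = 0.449506, so SD = 0.670.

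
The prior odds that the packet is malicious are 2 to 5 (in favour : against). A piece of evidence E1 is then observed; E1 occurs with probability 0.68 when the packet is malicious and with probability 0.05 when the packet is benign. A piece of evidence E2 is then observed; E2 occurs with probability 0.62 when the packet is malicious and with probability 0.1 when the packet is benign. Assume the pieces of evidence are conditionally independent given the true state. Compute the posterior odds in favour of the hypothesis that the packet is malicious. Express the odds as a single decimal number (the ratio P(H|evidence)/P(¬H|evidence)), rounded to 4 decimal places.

Prior odds = 2/5 = 0.40000.
Likelihood ratio for E1 = 0.68/0.05 = 13.600.
Likelihood ratio for E2 = 0.62/0.1 = 6.2000.
Posterior odds = prior odds × LR₁ × LR₂ = 33.728.

Posterior odds ≈ 33.7280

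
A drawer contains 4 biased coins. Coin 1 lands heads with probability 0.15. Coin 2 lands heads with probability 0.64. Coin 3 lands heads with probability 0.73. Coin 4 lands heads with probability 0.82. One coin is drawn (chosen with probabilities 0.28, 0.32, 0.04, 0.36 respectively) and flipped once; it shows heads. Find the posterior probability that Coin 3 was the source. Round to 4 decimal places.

P(heads|C1) = 0.15; P(heads|C2) = 0.64; P(heads|C3) = 0.73; P(heads|C4) = 0.82.
Prior × likelihood for each source: 0.28·0.15=0.04200, 0.32·0.64=0.2048, 0.04·0.73=0.02920, 0.36·0.82=0.2952. Summing gives P(heads) = 0.57120.
P(Coin 3 | heads) = 0.02920 / 0.57120 = 0.0511.

Posterior probability ≈ 0.0511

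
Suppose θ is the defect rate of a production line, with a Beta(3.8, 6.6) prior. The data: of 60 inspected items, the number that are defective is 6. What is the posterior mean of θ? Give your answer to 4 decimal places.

The binomial likelihood is conjugate to the Beta prior: with 6 successes and 54 failures, the posterior is Beta(3.8+6, 6.6+54) = Beta(9.8, 60.6).
Posterior mean = α/(α+β) = 9.8/70.4 = 0.1392.

Posterior mean ≈ 0.1392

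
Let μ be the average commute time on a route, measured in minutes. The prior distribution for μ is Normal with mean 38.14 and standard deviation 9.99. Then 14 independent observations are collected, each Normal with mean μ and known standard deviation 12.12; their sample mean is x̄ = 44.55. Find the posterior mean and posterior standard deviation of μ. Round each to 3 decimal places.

Posterior mean ≈ 43.940; posterior SD ≈ 3.081

With known σ, the Normal prior is conjugate. Weight on the data is w = (n/σ²)/(n/σ² + 1/τ₀²) = 0.0953066/(0.0953066+0.0100200) = 0.90487.
Posterior mean = w·x̄ + (1−w)·μ₀ = 0.90487·44.55 + 0.095133·38.14 = 43.940. Posterior variance = 1/(0.0953066+0.0100200) = 9.49428, so SD = 3.081.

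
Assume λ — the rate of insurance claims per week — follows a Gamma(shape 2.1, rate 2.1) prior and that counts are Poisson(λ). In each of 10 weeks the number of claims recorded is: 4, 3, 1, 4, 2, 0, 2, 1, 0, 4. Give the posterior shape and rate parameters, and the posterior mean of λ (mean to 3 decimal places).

Posterior: Gamma(shape=23.1, rate=12.1); mean ≈ 1.909

The Poisson likelihood adds the total count to the shape and the number of exposure periods to the rate. Here ∑xᵢ = 21 and n = 10, so shape 2.1→23.1 and rate 2.1→12.1.
Posterior mean = shape/rate = 23.1/12.1 = 1.909.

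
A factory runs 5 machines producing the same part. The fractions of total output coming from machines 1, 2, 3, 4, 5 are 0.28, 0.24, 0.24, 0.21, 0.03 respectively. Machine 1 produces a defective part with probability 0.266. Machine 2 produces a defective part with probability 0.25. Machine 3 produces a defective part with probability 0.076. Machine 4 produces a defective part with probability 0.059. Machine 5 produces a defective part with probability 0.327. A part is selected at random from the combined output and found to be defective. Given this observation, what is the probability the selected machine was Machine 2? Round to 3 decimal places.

Posterior probability ≈ 0.343

P(defective|M1) = 0.266; P(defective|M2) = 0.25; P(defective|M3) = 0.076; P(defective|M4) = 0.059; P(defective|M5) = 0.327.
Prior × likelihood for each source: 0.28·0.266=0.07448, 0.24·0.25=0.06000, 0.24·0.076=0.01824, 0.21·0.059=0.01239, 0.03·0.327=0.009810. Summing gives P(defective) = 0.17492.
P(Machine 2 | defective) = 0.06000 / 0.17492 = 0.343.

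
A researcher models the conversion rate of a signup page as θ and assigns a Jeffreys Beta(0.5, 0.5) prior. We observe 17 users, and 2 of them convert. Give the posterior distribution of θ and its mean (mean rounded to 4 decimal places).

Posterior: Beta(2.5, 15.5); mean ≈ 0.1389

The binomial likelihood is conjugate to the Beta prior: with 2 successes and 15 failures, the posterior is Beta(0.5+2, 0.5+15) = Beta(2.5, 15.5).
E[θ | data] = 2.5/(2.5+15.5) = 0.1389.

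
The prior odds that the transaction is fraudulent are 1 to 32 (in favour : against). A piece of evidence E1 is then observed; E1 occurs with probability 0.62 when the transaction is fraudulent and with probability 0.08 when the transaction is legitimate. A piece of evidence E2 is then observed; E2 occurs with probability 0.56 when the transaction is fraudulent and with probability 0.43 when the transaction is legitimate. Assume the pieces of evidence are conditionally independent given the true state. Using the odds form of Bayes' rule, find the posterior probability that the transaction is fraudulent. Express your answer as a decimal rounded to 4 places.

Posterior probability ≈ 0.2398

Prior odds = 1/32 = 0.031250.
Likelihood ratio for E1 = 0.62/0.08 = 7.7500.
Likelihood ratio for E2 = 0.56/0.43 = 1.3023.
Posterior odds = prior odds × LR₁ × LR₂ = 0.31541.
Posterior probability = odds/(1+odds) = 0.31541/1.3154 = 0.2398.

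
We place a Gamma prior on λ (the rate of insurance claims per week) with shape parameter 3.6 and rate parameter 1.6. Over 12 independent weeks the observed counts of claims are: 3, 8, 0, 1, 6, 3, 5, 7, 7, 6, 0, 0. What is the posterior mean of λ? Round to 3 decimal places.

The Poisson likelihood adds the total count to the shape and the number of exposure periods to the rate. Here ∑xᵢ = 46 and n = 12, so shape 3.6→49.6 and rate 1.6→13.6.
Posterior mean = shape/rate = 49.6/13.6 = 3.647.

Posterior mean ≈ 3.647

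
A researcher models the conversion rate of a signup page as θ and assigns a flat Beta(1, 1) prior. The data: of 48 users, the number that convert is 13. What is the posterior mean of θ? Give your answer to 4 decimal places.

Posterior mean ≈ 0.2800

The binomial likelihood is conjugate to the Beta prior: with 13 successes and 35 failures, the posterior is Beta(1+13, 1+35) = Beta(14, 36).
Posterior mean = α/(α+β) = 14/50 = 0.2800.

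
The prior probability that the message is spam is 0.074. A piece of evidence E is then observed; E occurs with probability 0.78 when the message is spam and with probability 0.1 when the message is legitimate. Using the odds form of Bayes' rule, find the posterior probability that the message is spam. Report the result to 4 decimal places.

Prior odds = 0.074/(1−0.074) = 0.079914. In log-odds, ln(0.079914) = -2.5268.
Add log likelihood ratio: ln(7.8000) = 2.0541.
Posterior log-odds = -0.47269, so posterior odds = exp(-0.47269) = 0.62333. Converting, P(H|E) = 0.62333/1.6233 = 0.3840.

Posterior probability ≈ 0.3840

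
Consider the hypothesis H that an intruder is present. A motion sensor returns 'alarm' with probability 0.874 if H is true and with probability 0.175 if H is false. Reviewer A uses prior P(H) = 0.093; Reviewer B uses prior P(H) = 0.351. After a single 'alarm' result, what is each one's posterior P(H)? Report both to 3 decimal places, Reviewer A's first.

Reviewer A: 0.339; Reviewer B: 0.730

P('+'|H) = 0.874, P('+'|¬H) = 0.175.
Reviewer A: numerator 0.874·0.093 = 0.081282; evidence = 0.081282+0.175·0.907 = 0.24001; posterior = 0.339.
Reviewer B: numerator 0.874·0.351 = 0.30677; evidence = 0.30677+0.175·0.649 = 0.42035; posterior = 0.730.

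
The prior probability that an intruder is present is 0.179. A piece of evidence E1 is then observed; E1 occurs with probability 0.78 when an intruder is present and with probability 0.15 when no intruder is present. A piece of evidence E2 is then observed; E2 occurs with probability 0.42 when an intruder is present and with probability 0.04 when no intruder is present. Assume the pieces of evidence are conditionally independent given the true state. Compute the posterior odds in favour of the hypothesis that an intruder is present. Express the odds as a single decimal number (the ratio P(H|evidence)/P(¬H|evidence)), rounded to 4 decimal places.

Posterior odds ≈ 11.9043

Prior odds = 0.179/(1−0.179) = 0.21803.
Likelihood ratio for E1 = 0.78/0.15 = 5.2000.
Likelihood ratio for E2 = 0.42/0.04 = 10.500.
Posterior odds = prior odds × LR₁ × LR₂ = 11.904.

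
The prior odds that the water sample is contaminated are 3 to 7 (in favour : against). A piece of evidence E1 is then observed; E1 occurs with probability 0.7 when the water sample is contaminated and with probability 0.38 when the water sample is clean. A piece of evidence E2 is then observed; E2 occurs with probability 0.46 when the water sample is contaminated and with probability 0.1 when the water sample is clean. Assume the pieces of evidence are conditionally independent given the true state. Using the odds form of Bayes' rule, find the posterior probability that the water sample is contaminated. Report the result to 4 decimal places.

Posterior probability ≈ 0.7841

Prior odds = 3/7 = 0.42857. In log-odds, ln(0.42857) = -0.84730.
Add log likelihood ratios: ln(1.8421) + ln(4.6000) = 2.1370.
Posterior log-odds = 1.2897, so posterior odds = exp(1.2897) = 3.6316. Converting, P(H|E) = 3.6316/4.6316 = 0.7841.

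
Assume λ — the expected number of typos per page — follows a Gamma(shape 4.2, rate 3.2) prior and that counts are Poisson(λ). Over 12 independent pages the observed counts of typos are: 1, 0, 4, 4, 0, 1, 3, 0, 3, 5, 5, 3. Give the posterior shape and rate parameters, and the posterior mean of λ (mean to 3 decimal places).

Posterior: Gamma(shape=33.2, rate=15.2); mean ≈ 2.184

The Poisson likelihood adds the total count to the shape and the number of exposure periods to the rate. Here ∑xᵢ = 29 and n = 12, so shape 4.2→33.2 and rate 3.2→15.2.
Posterior mean = shape/rate = 33.2/15.2 = 2.184.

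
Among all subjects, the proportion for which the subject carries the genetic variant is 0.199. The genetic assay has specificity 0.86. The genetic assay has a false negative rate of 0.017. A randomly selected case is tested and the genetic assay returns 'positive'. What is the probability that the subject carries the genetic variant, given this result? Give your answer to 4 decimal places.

Let H be the event that the subject carries the genetic variant. P(H) = 0.199, so P(¬H) = 0.801. With E the 'positive' result, P(E|H) = 0.983 and P(E|¬H) = 0.14.
P(E) = 0.983·0.199 + 0.14·0.801 = 0.19562 + 0.11214 = 0.30776.
By Bayes' theorem, P(H|E) = 0.19562 / 0.30776 = 0.6356.

P(H | E) ≈ 0.6356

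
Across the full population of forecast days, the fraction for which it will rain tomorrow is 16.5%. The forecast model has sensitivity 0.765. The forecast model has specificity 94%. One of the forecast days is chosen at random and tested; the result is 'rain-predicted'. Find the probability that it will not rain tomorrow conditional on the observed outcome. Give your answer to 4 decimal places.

P(¬H | E) ≈ 0.2841

Let H be the event that it will rain tomorrow. P(H) = 0.165, so P(¬H) = 0.835. With E the 'rain-predicted' result, P(E|H) = 0.765 and P(E|¬H) = 0.06.
P(E) = 0.765·0.165 + 0.06·0.835 = 0.12623 + 0.050100 = 0.17633.
By Bayes' theorem, P(H|E) = 0.12623 / 0.17633 = 0.7159. Hence P(¬H|E) = 1 − 0.7159 = 0.2841.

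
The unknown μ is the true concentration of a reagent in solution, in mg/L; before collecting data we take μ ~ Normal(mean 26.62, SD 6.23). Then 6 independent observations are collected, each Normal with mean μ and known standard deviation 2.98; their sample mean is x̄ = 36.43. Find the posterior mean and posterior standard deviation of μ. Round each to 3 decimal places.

Prior precision 1/τ₀² = 1/6.23² = 0.0257646; data precision n/σ² = 6/2.98² = 0.675645.
Posterior precision = 0.0257646 + 0.675645 = 0.701410, giving posterior SD = 1/√0.701410 = 1.194.
Posterior mean = (0.0257646·26.62 + 0.675645·36.43) / 0.701410 = 36.070.

Posterior mean ≈ 36.070; posterior SD ≈ 1.194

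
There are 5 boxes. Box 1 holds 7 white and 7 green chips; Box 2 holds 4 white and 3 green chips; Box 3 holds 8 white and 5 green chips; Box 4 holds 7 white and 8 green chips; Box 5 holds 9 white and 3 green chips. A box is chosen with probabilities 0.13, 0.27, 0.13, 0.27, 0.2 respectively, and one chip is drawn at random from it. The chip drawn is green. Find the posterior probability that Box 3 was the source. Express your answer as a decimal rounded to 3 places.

Posterior probability ≈ 0.118

Tabulate prior·likelihood by source: [1] prior 0.13, lik 0.5, product 0.06500; [2] prior 0.27, lik 0.4286, product 0.1157; [3] prior 0.13, lik 0.3846, product 0.05000; [4] prior 0.27, lik 0.5333, product 0.1440; [5] prior 0.2, lik 0.25, product 0.05000.
Normalizing constant = 0.42471; the posterior for Box 3 is its product over the sum, 0.05000/0.42471 = 0.118.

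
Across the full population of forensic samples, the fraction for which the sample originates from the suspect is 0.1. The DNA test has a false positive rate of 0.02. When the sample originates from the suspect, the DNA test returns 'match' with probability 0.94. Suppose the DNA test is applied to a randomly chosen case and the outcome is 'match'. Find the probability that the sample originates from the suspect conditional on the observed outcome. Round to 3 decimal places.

P(H | E) ≈ 0.839

Let H be the event that the sample originates from the suspect. P(H) = 0.1, so P(¬H) = 0.9. With E the 'match' result, P(E|H) = 0.94 and P(E|¬H) = 0.02.
P(E) = 0.94·0.1 + 0.02·0.9 = 0.094000 + 0.018000 = 0.11200.
By Bayes' theorem, P(H|E) = 0.094000 / 0.11200 = 0.839.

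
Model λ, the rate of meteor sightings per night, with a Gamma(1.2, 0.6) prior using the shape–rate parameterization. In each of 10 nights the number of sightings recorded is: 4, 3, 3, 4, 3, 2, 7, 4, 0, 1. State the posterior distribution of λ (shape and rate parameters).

Posterior: Gamma(shape=32.2, rate=10.6)

Total count ∑xᵢ = 31 over n = 10 nights.
Gamma is conjugate to the Poisson likelihood: posterior is Gamma(shape = 1.2+31 = 32.2, rate = 0.6+10 = 10.6).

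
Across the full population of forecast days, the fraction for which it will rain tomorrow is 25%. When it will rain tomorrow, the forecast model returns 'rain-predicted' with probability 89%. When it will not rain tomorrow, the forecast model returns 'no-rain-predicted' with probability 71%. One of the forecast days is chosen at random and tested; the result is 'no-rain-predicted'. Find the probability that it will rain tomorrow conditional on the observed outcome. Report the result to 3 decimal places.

P(H | E) ≈ 0.049

Let H be the event that it will rain tomorrow. P(H) = 0.25, so P(¬H) = 0.75. With E the 'no-rain-predicted' result, P(E|H) = 0.11 and P(E|¬H) = 0.71.
P(E) = 0.11·0.25 + 0.71·0.75 = 0.027500 + 0.53250 = 0.56000.
By Bayes' theorem, P(H|E) = 0.027500 / 0.56000 = 0.049.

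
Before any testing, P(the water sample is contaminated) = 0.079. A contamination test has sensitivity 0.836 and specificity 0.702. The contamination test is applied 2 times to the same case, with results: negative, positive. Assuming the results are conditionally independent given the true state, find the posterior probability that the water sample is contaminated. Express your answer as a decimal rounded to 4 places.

With H the event that the water sample is contaminated, the joint likelihood of the observed sequence is P(data|H) = 0.164·0.836 = 0.13710 and P(data|¬H) = 0.702·0.298 = 0.20920.
Bayes: P(H|data) = 0.079·0.13710 / (0.079·0.13710 + 0.921·0.20920) = 0.010831/0.20350 = 0.0532.

Posterior P(H) ≈ 0.0532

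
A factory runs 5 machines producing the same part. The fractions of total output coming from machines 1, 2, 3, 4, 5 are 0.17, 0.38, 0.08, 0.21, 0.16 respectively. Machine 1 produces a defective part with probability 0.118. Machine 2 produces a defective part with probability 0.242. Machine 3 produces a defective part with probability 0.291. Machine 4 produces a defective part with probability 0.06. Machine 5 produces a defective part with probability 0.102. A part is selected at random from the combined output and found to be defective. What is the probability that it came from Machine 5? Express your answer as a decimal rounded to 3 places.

P(defective|M1) = 0.118; P(defective|M2) = 0.242; P(defective|M3) = 0.291; P(defective|M4) = 0.06; P(defective|M5) = 0.102.
Prior × likelihood for each source: 0.17·0.118=0.02006, 0.38·0.242=0.09196, 0.08·0.291=0.02328, 0.21·0.06=0.01260, 0.16·0.102=0.01632. Summing gives P(defective) = 0.16422.
P(Machine 5 | defective) = 0.01632 / 0.16422 = 0.099.

Posterior probability ≈ 0.099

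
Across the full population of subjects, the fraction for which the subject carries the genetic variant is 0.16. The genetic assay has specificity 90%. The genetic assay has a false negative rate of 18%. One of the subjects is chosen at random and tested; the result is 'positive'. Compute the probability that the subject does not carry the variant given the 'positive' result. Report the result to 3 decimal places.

P(¬H | E) ≈ 0.390

Let H be the event that the subject carries the genetic variant. P(H) = 0.16, so P(¬H) = 0.84. With E the 'positive' result, P(E|H) = 0.82 and P(E|¬H) = 0.1.
P(E) = 0.82·0.16 + 0.1·0.84 = 0.13120 + 0.084000 = 0.21520.
By Bayes' theorem, P(H|E) = 0.13120 / 0.21520 = 0.610. Hence P(¬H|E) = 1 − 0.610 = 0.390.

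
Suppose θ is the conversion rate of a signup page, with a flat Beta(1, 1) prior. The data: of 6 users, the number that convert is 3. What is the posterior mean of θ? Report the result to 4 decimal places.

The binomial likelihood is conjugate to the Beta prior: with 3 successes and 3 failures, the posterior is Beta(1+3, 1+3) = Beta(4, 4).
Posterior mean = α/(α+β) = 4/8 = 0.5000.

Posterior mean ≈ 0.5000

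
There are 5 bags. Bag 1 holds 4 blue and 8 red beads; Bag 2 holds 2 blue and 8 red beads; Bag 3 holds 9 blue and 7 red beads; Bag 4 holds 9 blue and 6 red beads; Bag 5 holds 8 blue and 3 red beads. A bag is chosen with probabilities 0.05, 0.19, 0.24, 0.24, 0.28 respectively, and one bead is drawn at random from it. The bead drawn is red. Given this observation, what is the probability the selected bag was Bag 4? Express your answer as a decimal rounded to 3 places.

Posterior probability ≈ 0.207

Tabulate prior·likelihood by source: [1] prior 0.05, lik 0.6667, product 0.03333; [2] prior 0.19, lik 0.8, product 0.1520; [3] prior 0.24, lik 0.4375, product 0.1050; [4] prior 0.24, lik 0.4, product 0.09600; [5] prior 0.28, lik 0.2727, product 0.07636.
Normalizing constant = 0.46270; the posterior for Bag 4 is its product over the sum, 0.09600/0.46270 = 0.207.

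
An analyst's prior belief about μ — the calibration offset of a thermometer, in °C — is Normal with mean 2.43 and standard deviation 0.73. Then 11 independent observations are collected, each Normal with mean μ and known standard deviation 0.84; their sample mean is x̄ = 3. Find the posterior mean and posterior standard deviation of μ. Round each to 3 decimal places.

With known σ, the Normal prior is conjugate. Weight on the data is w = (n/σ²)/(n/σ² + 1/τ₀²) = 15.5896/(15.5896+1.87652) = 0.89256.
Posterior mean = w·x̄ + (1−w)·μ₀ = 0.89256·3 + 0.10744·2.43 = 2.939. Posterior variance = 1/(15.5896+1.87652) = 0.0572538, so SD = 0.239.

Posterior mean ≈ 2.939; posterior SD ≈ 0.239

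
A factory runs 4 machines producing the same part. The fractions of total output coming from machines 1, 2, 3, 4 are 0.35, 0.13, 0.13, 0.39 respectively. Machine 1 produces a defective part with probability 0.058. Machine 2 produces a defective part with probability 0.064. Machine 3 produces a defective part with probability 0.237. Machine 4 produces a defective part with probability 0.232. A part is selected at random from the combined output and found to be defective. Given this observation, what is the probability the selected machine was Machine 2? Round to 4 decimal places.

Tabulate prior·likelihood by source: [1] prior 0.35, lik 0.058, product 0.02030; [2] prior 0.13, lik 0.064, product 0.008320; [3] prior 0.13, lik 0.237, product 0.03081; [4] prior 0.39, lik 0.232, product 0.09048.
Normalizing constant = 0.14991; the posterior for Machine 2 is its product over the sum, 0.008320/0.14991 = 0.0555.

Posterior probability ≈ 0.0555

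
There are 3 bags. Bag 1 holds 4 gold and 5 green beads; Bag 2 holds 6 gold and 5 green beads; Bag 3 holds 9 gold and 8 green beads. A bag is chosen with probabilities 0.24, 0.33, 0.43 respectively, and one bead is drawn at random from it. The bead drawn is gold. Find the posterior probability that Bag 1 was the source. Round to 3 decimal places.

P(gold|Bag 1) = 0.4444; P(gold|Bag 2) = 0.5455; P(gold|Bag 3) = 0.5294.
Prior × likelihood for each source: 0.24·0.4444=0.1067, 0.33·0.5455=0.1800, 0.43·0.5294=0.2276. Summing gives P(gold) = 0.51431.
P(Bag 1 | gold) = 0.1067 / 0.51431 = 0.207.

Posterior probability ≈ 0.207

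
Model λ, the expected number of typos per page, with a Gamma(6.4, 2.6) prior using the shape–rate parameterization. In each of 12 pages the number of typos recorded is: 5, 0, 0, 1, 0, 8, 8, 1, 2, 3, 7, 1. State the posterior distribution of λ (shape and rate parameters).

Posterior: Gamma(shape=42.4, rate=14.6)

Total count ∑xᵢ = 36 over n = 12 pages.
Gamma is conjugate to the Poisson likelihood: posterior is Gamma(shape = 6.4+36 = 42.4, rate = 2.6+12 = 14.6).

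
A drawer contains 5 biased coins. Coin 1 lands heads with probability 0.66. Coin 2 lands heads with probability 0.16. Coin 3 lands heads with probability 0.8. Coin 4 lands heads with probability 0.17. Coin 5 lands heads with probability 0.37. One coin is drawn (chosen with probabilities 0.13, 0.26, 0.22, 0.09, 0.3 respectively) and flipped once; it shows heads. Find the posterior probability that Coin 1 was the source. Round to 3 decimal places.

P(heads|C1) = 0.66; P(heads|C2) = 0.16; P(heads|C3) = 0.8; P(heads|C4) = 0.17; P(heads|C5) = 0.37.
Prior × likelihood for each source: 0.13·0.66=0.08580, 0.26·0.16=0.04160, 0.22·0.8=0.1760, 0.09·0.17=0.01530, 0.3·0.37=0.1110. Summing gives P(heads) = 0.42970.
P(Coin 1 | heads) = 0.08580 / 0.42970 = 0.200.

Posterior probability ≈ 0.200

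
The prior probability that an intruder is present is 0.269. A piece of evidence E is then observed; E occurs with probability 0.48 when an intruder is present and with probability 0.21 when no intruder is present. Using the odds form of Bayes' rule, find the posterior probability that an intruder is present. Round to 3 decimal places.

Prior odds = 0.269/(1−0.269) = 0.36799. In log-odds, ln(0.36799) = -0.99970.
Add log likelihood ratio: ln(2.2857) = 0.82668.
Posterior log-odds = -0.17302, so posterior odds = exp(-0.17302) = 0.84112. Converting, P(H|E) = 0.84112/1.8411 = 0.457.

Posterior probability ≈ 0.457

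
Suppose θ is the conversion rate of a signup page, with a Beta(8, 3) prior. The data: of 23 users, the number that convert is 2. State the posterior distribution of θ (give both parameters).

The binomial likelihood is conjugate to the Beta prior: with 2 successes and 21 failures, the posterior is Beta(8+2, 3+21) = Beta(10, 24).

Posterior: Beta(10, 24)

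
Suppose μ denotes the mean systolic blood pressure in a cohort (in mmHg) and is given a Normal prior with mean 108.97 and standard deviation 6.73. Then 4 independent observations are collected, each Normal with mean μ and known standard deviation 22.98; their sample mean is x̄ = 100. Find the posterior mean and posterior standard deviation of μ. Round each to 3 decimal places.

Prior precision 1/τ₀² = 1/6.73² = 0.0220785; data precision n/σ² = 4/22.98² = 0.00757460.
Posterior precision = 0.0220785 + 0.00757460 = 0.0296531, giving posterior SD = 1/√0.0296531 = 5.807.
Posterior mean = (0.0220785·108.97 + 0.00757460·100) / 0.0296531 = 106.679.

Posterior mean ≈ 106.679; posterior SD ≈ 5.807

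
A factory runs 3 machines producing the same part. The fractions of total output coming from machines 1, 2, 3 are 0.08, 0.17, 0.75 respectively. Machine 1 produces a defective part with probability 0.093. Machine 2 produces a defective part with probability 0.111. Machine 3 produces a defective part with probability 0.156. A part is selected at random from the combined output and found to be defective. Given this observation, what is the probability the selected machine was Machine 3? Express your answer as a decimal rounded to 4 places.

Posterior probability ≈ 0.8164

P(defective|M1) = 0.093; P(defective|M2) = 0.111; P(defective|M3) = 0.156.
Prior × likelihood for each source: 0.08·0.093=0.007440, 0.17·0.111=0.01887, 0.75·0.156=0.1170. Summing gives P(defective) = 0.14331.
P(Machine 3 | defective) = 0.1170 / 0.14331 = 0.8164.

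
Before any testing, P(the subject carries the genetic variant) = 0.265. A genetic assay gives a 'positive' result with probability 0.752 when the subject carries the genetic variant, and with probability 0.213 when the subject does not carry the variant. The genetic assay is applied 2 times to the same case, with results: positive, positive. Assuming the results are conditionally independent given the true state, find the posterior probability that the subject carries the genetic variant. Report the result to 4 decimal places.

Posterior P(H) ≈ 0.8180

Let H be the event that the subject carries the genetic variant; start with P(H) = 0.265. P('positive'|H) = 0.752, P('positive'|¬H) = 0.213.
Update on result 1 ('positive'): P(H) ← 0.752·0.2650 / (0.752·0.2650 + 0.213·0.7350) = 0.19928/0.35584 = 0.5600.
Update on result 2 ('positive'): P(H) ← 0.752·0.5600 / (0.752·0.5600 + 0.213·0.4400) = 0.42115/0.51486 = 0.8180.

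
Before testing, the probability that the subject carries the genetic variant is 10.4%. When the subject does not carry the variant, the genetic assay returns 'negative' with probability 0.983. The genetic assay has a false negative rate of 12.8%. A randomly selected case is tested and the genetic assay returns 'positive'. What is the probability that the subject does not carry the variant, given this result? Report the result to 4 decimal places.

P(¬H | E) ≈ 0.1438

Let H be the event that the subject carries the genetic variant. P(H) = 0.104, so P(¬H) = 0.896. With E the 'positive' result, P(E|H) = 0.872 and P(E|¬H) = 0.017.
P(E) = 0.872·0.104 + 0.017·0.896 = 0.090688 + 0.015232 = 0.10592.
By Bayes' theorem, P(H|E) = 0.090688 / 0.10592 = 0.8562. Hence P(¬H|E) = 1 − 0.8562 = 0.1438.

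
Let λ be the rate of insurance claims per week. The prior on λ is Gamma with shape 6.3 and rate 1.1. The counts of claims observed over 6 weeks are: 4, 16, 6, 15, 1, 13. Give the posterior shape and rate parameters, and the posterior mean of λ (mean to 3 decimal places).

Posterior: Gamma(shape=61.3, rate=7.1); mean ≈ 8.634

The Poisson likelihood adds the total count to the shape and the number of exposure periods to the rate. Here ∑xᵢ = 55 and n = 6, so shape 6.3→61.3 and rate 1.1→7.1.
E[λ | data] = 61.3/7.1 = 8.634.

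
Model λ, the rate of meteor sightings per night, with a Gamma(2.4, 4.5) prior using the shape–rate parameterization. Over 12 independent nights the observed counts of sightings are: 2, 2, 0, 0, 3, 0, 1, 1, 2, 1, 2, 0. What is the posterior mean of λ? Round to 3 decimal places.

Posterior mean ≈ 0.994

The Poisson likelihood adds the total count to the shape and the number of exposure periods to the rate. Here ∑xᵢ = 14 and n = 12, so shape 2.4→16.4 and rate 4.5→16.5.
Posterior mean = shape/rate = 16.4/16.5 = 0.994.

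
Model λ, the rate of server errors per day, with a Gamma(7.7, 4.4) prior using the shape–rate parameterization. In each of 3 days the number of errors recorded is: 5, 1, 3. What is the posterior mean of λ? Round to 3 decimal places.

Posterior mean ≈ 2.257

Total count ∑xᵢ = 9 over n = 3 days.
Gamma is conjugate to the Poisson likelihood: posterior is Gamma(shape = 7.7+9 = 16.7, rate = 4.4+3 = 7.4).
Posterior mean = shape/rate = 16.7/7.4 = 2.257.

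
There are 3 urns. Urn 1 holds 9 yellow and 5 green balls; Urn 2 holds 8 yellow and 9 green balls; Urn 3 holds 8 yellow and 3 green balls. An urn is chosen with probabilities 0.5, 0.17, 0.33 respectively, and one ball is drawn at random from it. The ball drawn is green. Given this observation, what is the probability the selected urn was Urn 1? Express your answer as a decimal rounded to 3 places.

Posterior probability ≈ 0.498

P(green|Urn 1) = 0.3571; P(green|Urn 2) = 0.5294; P(green|Urn 3) = 0.2727.
Prior × likelihood for each source: 0.5·0.3571=0.1786, 0.17·0.5294=0.09000, 0.33·0.2727=0.09000. Summing gives P(green) = 0.35857.
P(Urn 1 | green) = 0.1786 / 0.35857 = 0.498.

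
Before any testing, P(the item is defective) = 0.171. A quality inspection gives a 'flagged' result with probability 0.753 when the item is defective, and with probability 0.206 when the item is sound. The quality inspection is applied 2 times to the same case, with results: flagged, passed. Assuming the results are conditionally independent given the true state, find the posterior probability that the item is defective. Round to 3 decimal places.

Let H be the event that the item is defective; start with P(H) = 0.171. P('flagged'|H) = 0.753, P('flagged'|¬H) = 0.206.
Update on result 1 ('flagged'): P(H) ← 0.753·0.1710 / (0.753·0.1710 + 0.206·0.8290) = 0.12876/0.29954 = 0.4299.
Update on result 2 ('passed'): P(H) ← 0.247·0.4299 / (0.247·0.4299 + 0.794·0.5701) = 0.10618/0.55886 = 0.1900.

Posterior P(H) ≈ 0.190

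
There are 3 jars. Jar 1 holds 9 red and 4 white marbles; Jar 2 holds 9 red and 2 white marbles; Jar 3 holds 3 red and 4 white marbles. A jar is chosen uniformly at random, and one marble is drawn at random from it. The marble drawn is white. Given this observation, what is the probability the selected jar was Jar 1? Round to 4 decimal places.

Tabulate prior·likelihood by source: [1] prior 0.333333, lik 0.3077, product 0.1026; [2] prior 0.333333, lik 0.1818, product 0.06061; [3] prior 0.333333, lik 0.5714, product 0.1905.
Normalizing constant = 0.35365; the posterior for Jar 1 is its product over the sum, 0.1026/0.35365 = 0.2900.

Posterior probability ≈ 0.2900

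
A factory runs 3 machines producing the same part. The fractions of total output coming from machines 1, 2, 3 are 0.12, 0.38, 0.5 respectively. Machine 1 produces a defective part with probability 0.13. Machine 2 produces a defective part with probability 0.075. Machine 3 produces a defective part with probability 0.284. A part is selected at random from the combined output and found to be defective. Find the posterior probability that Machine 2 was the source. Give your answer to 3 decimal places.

Tabulate prior·likelihood by source: [1] prior 0.12, lik 0.13, product 0.01560; [2] prior 0.38, lik 0.075, product 0.02850; [3] prior 0.5, lik 0.284, product 0.1420.
Normalizing constant = 0.18610; the posterior for Machine 2 is its product over the sum, 0.02850/0.18610 = 0.153.

Posterior probability ≈ 0.153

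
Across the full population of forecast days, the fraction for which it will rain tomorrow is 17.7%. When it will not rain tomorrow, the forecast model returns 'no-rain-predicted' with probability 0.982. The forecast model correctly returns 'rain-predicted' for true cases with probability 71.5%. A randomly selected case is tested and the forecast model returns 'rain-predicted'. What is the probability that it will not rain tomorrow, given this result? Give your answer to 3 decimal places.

P(¬H | E) ≈ 0.105

Let H be the event that it will rain tomorrow. P(H) = 0.177, so P(¬H) = 0.823. With E the 'rain-predicted' result, P(E|H) = 0.715 and P(E|¬H) = 0.018.
P(E) = 0.715·0.177 + 0.018·0.823 = 0.12656 + 0.014814 = 0.14137.
By Bayes' theorem, P(H|E) = 0.12656 / 0.14137 = 0.895. Hence P(¬H|E) = 1 − 0.895 = 0.105.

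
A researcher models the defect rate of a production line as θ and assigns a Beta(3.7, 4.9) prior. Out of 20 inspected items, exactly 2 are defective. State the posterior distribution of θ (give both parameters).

Posterior: Beta(5.7, 22.9)

The binomial likelihood is conjugate to the Beta prior: with 2 successes and 18 failures, the posterior is Beta(3.7+2, 4.9+18) = Beta(5.7, 22.9).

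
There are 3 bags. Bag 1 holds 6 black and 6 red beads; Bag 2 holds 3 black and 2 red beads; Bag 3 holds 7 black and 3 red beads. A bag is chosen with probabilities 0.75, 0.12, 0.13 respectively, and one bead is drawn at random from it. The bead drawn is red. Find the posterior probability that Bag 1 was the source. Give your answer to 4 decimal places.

Posterior probability ≈ 0.8117

Tabulate prior·likelihood by source: [1] prior 0.75, lik 0.5, product 0.3750; [2] prior 0.12, lik 0.4, product 0.04800; [3] prior 0.13, lik 0.3, product 0.03900.
Normalizing constant = 0.46200; the posterior for Bag 1 is its product over the sum, 0.3750/0.46200 = 0.8117.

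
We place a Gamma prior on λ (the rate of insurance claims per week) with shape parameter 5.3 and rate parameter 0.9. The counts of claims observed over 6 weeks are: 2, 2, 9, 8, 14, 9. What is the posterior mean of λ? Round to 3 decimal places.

Posterior mean ≈ 7.145

The Poisson likelihood adds the total count to the shape and the number of exposure periods to the rate. Here ∑xᵢ = 44 and n = 6, so shape 5.3→49.3 and rate 0.9→6.9.
Posterior mean = shape/rate = 49.3/6.9 = 7.145.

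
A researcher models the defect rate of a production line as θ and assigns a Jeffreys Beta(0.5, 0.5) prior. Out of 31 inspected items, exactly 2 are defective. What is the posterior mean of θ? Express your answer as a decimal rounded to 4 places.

Observing 2 successes and 29 failures updates Beta(0.5, 0.5) by adding the success and failure counts to the two shape parameters: α = 0.5+2 = 2.5, β = 0.5+29 = 29.5.
Posterior mean = α/(α+β) = 2.5/32 = 0.0781.

Posterior mean ≈ 0.0781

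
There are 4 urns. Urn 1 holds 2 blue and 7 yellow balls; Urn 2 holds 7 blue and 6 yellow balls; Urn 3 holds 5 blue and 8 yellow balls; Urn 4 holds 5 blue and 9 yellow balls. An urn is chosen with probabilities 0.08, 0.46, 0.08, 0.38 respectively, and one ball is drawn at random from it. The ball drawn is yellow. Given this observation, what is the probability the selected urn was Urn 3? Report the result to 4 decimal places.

P(yellow|Urn 1) = 0.7778; P(yellow|Urn 2) = 0.4615; P(yellow|Urn 3) = 0.6154; P(yellow|Urn 4) = 0.6429.
Prior × likelihood for each source: 0.08·0.7778=0.06222, 0.46·0.4615=0.2123, 0.08·0.6154=0.04923, 0.38·0.6429=0.2443. Summing gives P(yellow) = 0.56805.
P(Urn 3 | yellow) = 0.04923 / 0.56805 = 0.0867.

Posterior probability ≈ 0.0867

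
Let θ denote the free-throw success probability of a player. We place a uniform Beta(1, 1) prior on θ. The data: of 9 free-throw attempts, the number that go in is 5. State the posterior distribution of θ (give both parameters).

The binomial likelihood is conjugate to the Beta prior: with 5 successes and 4 failures, the posterior is Beta(1+5, 1+4) = Beta(6, 5).

Posterior: Beta(6, 5)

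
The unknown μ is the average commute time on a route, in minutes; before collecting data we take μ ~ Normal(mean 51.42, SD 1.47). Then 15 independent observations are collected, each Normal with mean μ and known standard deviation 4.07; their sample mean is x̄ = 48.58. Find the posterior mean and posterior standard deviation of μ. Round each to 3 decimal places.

Posterior mean ≈ 49.541; posterior SD ≈ 0.855

Prior precision 1/τ₀² = 1/1.47² = 0.462770; data precision n/σ² = 15/4.07² = 0.905529.
Posterior precision = 0.462770 + 0.905529 = 1.36830, giving posterior SD = 1/√1.36830 = 0.855.
Posterior mean = (0.462770·51.42 + 0.905529·48.58) / 1.36830 = 49.541.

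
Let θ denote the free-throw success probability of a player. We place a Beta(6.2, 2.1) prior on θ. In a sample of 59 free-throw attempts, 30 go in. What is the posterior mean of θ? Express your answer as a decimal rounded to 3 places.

Posterior mean ≈ 0.538

Observing 30 successes and 29 failures updates Beta(6.2, 2.1) by adding the success and failure counts to the two shape parameters: α = 6.2+30 = 36.2, β = 2.1+29 = 31.1.
Posterior mean = α/(α+β) = 36.2/67.3 = 0.538.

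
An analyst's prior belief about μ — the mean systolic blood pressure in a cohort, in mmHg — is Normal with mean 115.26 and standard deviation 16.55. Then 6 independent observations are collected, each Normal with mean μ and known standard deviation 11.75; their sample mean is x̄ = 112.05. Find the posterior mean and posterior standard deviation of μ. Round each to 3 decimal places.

With known σ, the Normal prior is conjugate. Weight on the data is w = (n/σ²)/(n/σ² + 1/τ₀²) = 0.0434586/(0.0434586+0.00365093) = 0.92250.
Posterior mean = w·x̄ + (1−w)·μ₀ = 0.92250·112.05 + 0.077499·115.26 = 112.299. Posterior variance = 1/(0.0434586+0.00365093) = 21.2271, so SD = 4.607.

Posterior mean ≈ 112.299; posterior SD ≈ 4.607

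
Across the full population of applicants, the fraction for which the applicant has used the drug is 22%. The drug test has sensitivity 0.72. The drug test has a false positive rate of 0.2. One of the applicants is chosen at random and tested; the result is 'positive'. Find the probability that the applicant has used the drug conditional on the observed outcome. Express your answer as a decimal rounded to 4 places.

Let H be the event that the applicant has used the drug. P(H) = 0.22, so P(¬H) = 0.78. With E the 'positive' result, P(E|H) = 0.72 and P(E|¬H) = 0.2.
P(E) = 0.72·0.22 + 0.2·0.78 = 0.15840 + 0.15600 = 0.31440.
By Bayes' theorem, P(H|E) = 0.15840 / 0.31440 = 0.5038.

P(H | E) ≈ 0.5038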